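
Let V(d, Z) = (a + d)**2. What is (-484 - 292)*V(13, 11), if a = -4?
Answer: -62856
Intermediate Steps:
V(d, Z) = (-4 + d)**2
(-484 - 292)*V(13, 11) = (-484 - 292)*(-4 + 13)**2 = -776*9**2 = -776*81 = -62856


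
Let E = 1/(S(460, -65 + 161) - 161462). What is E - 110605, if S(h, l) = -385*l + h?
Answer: -21895587011/197962 ≈ -1.1061e+5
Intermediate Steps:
S(h, l) = h - 385*l
E = -1/197962 (E = 1/((460 - 385*(-65 + 161)) - 161462) = 1/((460 - 385*96) - 161462) = 1/((460 - 36960) - 161462) = 1/(-36500 - 161462) = 1/(-197962) = -1/197962 ≈ -5.0515e-6)
E - 110605 = -1/197962 - 110605 = -21895587011/197962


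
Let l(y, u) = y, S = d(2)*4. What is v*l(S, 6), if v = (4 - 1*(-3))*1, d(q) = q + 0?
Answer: 56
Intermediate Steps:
d(q) = q
S = 8 (S = 2*4 = 8)
v = 7 (v = (4 + 3)*1 = 7*1 = 7)
v*l(S, 6) = 7*8 = 56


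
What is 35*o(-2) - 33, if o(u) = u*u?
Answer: 107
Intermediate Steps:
o(u) = u²
35*o(-2) - 33 = 35*(-2)² - 33 = 35*4 - 33 = 140 - 33 = 107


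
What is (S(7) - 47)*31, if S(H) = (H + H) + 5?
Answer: -868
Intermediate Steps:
S(H) = 5 + 2*H (S(H) = 2*H + 5 = 5 + 2*H)
(S(7) - 47)*31 = ((5 + 2*7) - 47)*31 = ((5 + 14) - 47)*31 = (19 - 47)*31 = -28*31 = -868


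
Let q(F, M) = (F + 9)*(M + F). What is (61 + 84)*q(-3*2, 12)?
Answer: 2610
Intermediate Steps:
q(F, M) = (9 + F)*(F + M)
(61 + 84)*q(-3*2, 12) = (61 + 84)*((-3*2)**2 + 9*(-3*2) + 9*12 - 3*2*12) = 145*((-6)**2 + 9*(-6) + 108 - 6*12) = 145*(36 - 54 + 108 - 72) = 145*18 = 2610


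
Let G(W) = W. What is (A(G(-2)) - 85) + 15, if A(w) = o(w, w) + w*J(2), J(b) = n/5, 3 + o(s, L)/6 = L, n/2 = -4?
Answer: -484/5 ≈ -96.800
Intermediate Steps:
n = -8 (n = 2*(-4) = -8)
o(s, L) = -18 + 6*L
J(b) = -8/5
A(w) = -18 + 22*w/5 (A(w) = (-18 + 6*w) + w*(-8/5) = (-18 + 6*w) - 8*w/5 = -18 + 22*w/5)
(A(G(-2)) - 85) + 15 = ((-18 + (22/5)*(-2)) - 85) + 15 = ((-18 - 44/5) - 85) + 15 = (-134/5 - 85) + 15 = -559/5 + 15 = -484/5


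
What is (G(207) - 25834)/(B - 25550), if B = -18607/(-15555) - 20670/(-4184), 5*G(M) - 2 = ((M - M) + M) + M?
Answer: 837958327848/831224396231 ≈ 1.0081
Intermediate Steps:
G(M) = ⅖ + 2*M/5 (G(M) = ⅖ + (((M - M) + M) + M)/5 = ⅖ + ((0 + M) + M)/5 = ⅖ + (M + M)/5 = ⅖ + (2*M)/5 = ⅖ + 2*M/5)
B = 199686769/32541060 (B = -18607*(-1/15555) - 20670*(-1/4184) = 18607/15555 + 10335/2092 = 199686769/32541060 ≈ 6.1365)
(G(207) - 25834)/(B - 25550) = ((⅖ + (⅖)*207) - 25834)/(199686769/32541060 - 25550) = ((⅖ + 414/5) - 25834)/(-831224396231/32541060) = (416/5 - 25834)*(-32541060/831224396231) = -128754/5*(-32541060/831224396231) = 837958327848/831224396231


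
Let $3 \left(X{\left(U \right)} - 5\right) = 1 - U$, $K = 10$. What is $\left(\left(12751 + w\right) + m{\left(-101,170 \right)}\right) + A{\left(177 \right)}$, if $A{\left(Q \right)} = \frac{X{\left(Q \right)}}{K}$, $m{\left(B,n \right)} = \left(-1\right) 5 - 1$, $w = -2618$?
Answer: $\frac{303649}{30} \approx 10122.0$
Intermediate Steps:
$m{\left(B,n \right)} = -6$ ($m{\left(B,n \right)} = -5 - 1 = -6$)
$X{\left(U \right)} = \frac{16}{3} - \frac{U}{3}$ ($X{\left(U \right)} = 5 + \frac{1 - U}{3} = 5 - \left(- \frac{1}{3} + \frac{U}{3}\right) = \frac{16}{3} - \frac{U}{3}$)
$A{\left(Q \right)} = \frac{8}{15} - \frac{Q}{30}$ ($A{\left(Q \right)} = \frac{\frac{16}{3} - \frac{Q}{3}}{10} = \left(\frac{16}{3} - \frac{Q}{3}\right) \frac{1}{10} = \frac{8}{15} - \frac{Q}{30}$)
$\left(\left(12751 + w\right) + m{\left(-101,170 \right)}\right) + A{\left(177 \right)} = \left(\left(12751 - 2618\right) - 6\right) + \left(\frac{8}{15} - \frac{59}{10}\right) = \left(10133 - 6\right) + \left(\frac{8}{15} - \frac{59}{10}\right) = 10127 - \frac{161}{30} = \frac{303649}{30}$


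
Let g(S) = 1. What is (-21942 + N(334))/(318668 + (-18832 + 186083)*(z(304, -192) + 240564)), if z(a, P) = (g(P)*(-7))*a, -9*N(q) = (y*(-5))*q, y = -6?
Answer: -34583/59818467156 ≈ -5.7813e-7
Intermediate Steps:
N(q) = -10*q/3 (N(q) = -(-6*(-5))*q/9 = -10*q/3)
z(a, P) = -7*a (z(a, P) = (1*(-7))*a = -7*a)
(-21942 + N(334))/(318668 + (-18832 + 186083)*(z(304, -192) + 240564)) = (-21942 - 10/3*334)/(318668 + (-18832 + 186083)*(-7*304 + 240564)) = (-21942 - 3340/3)/(318668 + 167251*(-2128 + 240564)) = -69166/(3*(318668 + 167251*238436)) = -69166/(3*(318668 + 39878659436)) = -69166/3/39878978104 = -69166/3*1/39878978104 = -34583/59818467156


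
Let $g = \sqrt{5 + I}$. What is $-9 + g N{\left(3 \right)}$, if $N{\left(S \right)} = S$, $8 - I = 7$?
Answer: $-9 + 3 \sqrt{6} \approx -1.6515$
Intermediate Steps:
$I = 1$ ($I = 8 - 7 = 1$)
$g = \sqrt{6}$ ($g = \sqrt{5 + 1} = \sqrt{6} \approx 2.4495$)
$-9 + g N{\left(3 \right)} = -9 + \sqrt{6} \cdot 3 = -9 + 3 \sqrt{6}$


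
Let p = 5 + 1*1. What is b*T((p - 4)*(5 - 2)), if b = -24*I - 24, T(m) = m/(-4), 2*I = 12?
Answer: 252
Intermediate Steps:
p = 6 (p = 5 + 1 = 6)
I = 6 (I = (1/2)*12 = 6)
T(m) = -m/4 (T(m) = m*(-1/4) = -m/4)
b = -168 (b = -24*6 - 24 = -144 - 24 = -168)
b*T((p - 4)*(5 - 2)) = -(-42)*(6 - 4)*(5 - 2) = -(-42)*2*3 = -(-42)*6 = -168*(-3/2) = 252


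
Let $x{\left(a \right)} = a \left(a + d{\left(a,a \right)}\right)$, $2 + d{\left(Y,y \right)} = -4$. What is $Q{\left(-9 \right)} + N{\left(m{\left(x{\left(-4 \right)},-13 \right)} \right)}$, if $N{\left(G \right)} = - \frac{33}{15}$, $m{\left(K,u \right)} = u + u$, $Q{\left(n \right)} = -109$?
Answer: $- \frac{556}{5} \approx -111.2$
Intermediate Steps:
$d{\left(Y,y \right)} = -6$ ($d{\left(Y,y \right)} = -2 - 4 = -6$)
$x{\left(a \right)} = a \left(-6 + a\right)$ ($x{\left(a \right)} = a \left(a - 6\right) = a \left(-6 + a\right)$)
$m{\left(K,u \right)} = 2 u$
$N{\left(G \right)} = - \frac{11}{5}$ ($N{\left(G \right)} = \left(-33\right) \frac{1}{15} = - \frac{11}{5}$)
$Q{\left(-9 \right)} + N{\left(m{\left(x{\left(-4 \right)},-13 \right)} \right)} = -109 - \frac{11}{5} = - \frac{556}{5}$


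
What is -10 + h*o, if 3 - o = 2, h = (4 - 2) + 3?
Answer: -5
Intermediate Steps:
h = 5 (h = 2 + 3 = 5)
o = 1 (o = 3 - 1*2 = 3 - 2 = 1)
-10 + h*o = -10 + 5*1 = -10 + 5 = -5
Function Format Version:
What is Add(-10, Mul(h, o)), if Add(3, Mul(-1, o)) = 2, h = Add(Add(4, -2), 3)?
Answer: -5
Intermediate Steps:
h = 5 (h = Add(2, 3) = 5)
o = 1 (o = Add(3, Mul(-1, 2)) = Add(3, -2) = 1)
Add(-10, Mul(h, o)) = Add(-10, Mul(5, 1)) = Add(-10, 5) = -5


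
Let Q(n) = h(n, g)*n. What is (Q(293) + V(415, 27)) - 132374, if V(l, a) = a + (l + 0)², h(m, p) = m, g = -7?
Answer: 125727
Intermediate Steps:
Q(n) = n² (Q(n) = n*n = n²)
V(l, a) = a + l²
(Q(293) + V(415, 27)) - 132374 = (293² + (27 + 415²)) - 132374 = (85849 + (27 + 172225)) - 132374 = (85849 + 172252) - 132374 = 258101 - 132374 = 125727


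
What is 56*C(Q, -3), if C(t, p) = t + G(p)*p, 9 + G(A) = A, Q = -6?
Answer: 1680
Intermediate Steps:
G(A) = -9 + A
C(t, p) = t + p*(-9 + p) (C(t, p) = t + (-9 + p)*p = t + p*(-9 + p))
56*C(Q, -3) = 56*(-6 - 3*(-9 - 3)) = 56*(-6 - 3*(-12)) = 56*(-6 + 36) = 56*30 = 1680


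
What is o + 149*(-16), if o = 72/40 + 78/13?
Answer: -11881/5 ≈ -2376.2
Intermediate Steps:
o = 39/5 (o = 72*(1/40) + 78*(1/13) = 9/5 + 6 = 39/5 ≈ 7.8000)
o + 149*(-16) = 39/5 + 149*(-16) = 39/5 - 2384 = -11881/5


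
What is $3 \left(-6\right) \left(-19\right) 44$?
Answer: $15048$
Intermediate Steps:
$3 \left(-6\right) \left(-19\right) 44 = \left(-18\right) \left(-19\right) 44 = 342 \cdot 44 = 15048$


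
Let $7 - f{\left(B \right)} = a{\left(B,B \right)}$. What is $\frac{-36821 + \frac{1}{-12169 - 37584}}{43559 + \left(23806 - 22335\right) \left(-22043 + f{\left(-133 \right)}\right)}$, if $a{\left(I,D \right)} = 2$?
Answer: $\frac{1831955214}{1610720488267} \approx 0.0011374$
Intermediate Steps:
$f{\left(B \right)} = 5$ ($f{\left(B \right)} = 7 - 2 = 5$)
$\frac{-36821 + \frac{1}{-12169 - 37584}}{43559 + \left(23806 - 22335\right) \left(-22043 + f{\left(-133 \right)}\right)} = \frac{-36821 + \frac{1}{-12169 - 37584}}{43559 + \left(23806 - 22335\right) \left(-22043 + 5\right)} = \frac{-36821 + \frac{1}{-49753}}{43559 + 1471 \left(-22038\right)} = \frac{-36821 - \frac{1}{49753}}{43559 - 32417898} = - \frac{1831955214}{49753 \left(-32374339\right)} = \left(- \frac{1831955214}{49753}\right) \left(- \frac{1}{32374339}\right) = \frac{1831955214}{1610720488267}$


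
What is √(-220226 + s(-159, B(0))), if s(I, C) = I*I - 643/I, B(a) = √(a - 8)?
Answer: 2*I*√1232075577/159 ≈ 441.52*I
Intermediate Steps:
B(a) = √(-8 + a)
s(I, C) = I² - 643/I
√(-220226 + s(-159, B(0))) = √(-220226 + (-643 + (-159)³)/(-159)) = √(-220226 - (-643 - 4019679)/159) = √(-220226 - 1/159*(-4020322)) = √(-220226 + 4020322/159) = √(-30995612/159) = 2*I*√1232075577/159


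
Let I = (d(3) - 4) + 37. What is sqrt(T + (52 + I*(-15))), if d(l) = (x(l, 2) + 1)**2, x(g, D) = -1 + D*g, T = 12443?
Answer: 2*sqrt(2865) ≈ 107.05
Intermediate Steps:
d(l) = 4*l**2 (d(l) = ((-1 + 2*l) + 1)**2 = (2*l)**2 = 4*l**2)
I = 69 (I = (4*3**2 - 4) + 37 = (4*9 - 4) + 37 = (36 - 4) + 37 = 32 + 37 = 69)
sqrt(T + (52 + I*(-15))) = sqrt(12443 + (52 + 69*(-15))) = sqrt(12443 + (52 - 1035)) = sqrt(12443 - 983) = sqrt(11460) = 2*sqrt(2865)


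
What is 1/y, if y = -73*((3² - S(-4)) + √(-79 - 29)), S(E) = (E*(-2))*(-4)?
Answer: I/(73*(-41*I + 6*√3)) ≈ -0.00031394 + 7.9575e-5*I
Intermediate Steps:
S(E) = 8*E (S(E) = -2*E*(-4) = 8*E)
y = -2993 - 438*I*√3 (y = -73*((3² - 8*(-4)) + √(-79 - 29)) = -73*((9 - 1*(-32)) + √(-108)) = -73*((9 + 32) + 6*I*√3) = -73*(41 + 6*I*√3) = -2993 - 438*I*√3 ≈ -2993.0 - 758.64*I)
1/y = 1/(-2993 - 438*I*√3)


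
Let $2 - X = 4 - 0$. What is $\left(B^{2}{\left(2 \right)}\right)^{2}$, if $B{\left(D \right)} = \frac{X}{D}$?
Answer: $1$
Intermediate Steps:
$X = -2$ ($X = 2 - \left(4 - 0\right) = 2 - \left(4 + 0\right) = 2 - 4 = -2$)
$B{\left(D \right)} = - \frac{2}{D}$
$\left(B^{2}{\left(2 \right)}\right)^{2} = \left(\left(- \frac{2}{2}\right)^{2}\right)^{2} = \left(\left(\left(-2\right) \frac{1}{2}\right)^{2}\right)^{2} = \left(\left(-1\right)^{2}\right)^{2} = 1^{2} = 1$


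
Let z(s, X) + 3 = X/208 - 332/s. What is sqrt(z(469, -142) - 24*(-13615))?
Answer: sqrt(194345918591370)/24388 ≈ 571.63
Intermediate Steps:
z(s, X) = -3 - 332/s + X/208 (z(s, X) = -3 + (X/208 - 332/s) = -3 + (-332/s + X/208) = -3 - 332/s + X/208)
sqrt(z(469, -142) - 24*(-13615)) = sqrt((-3 - 332/469 + (1/208)*(-142)) - 24*(-13615)) = sqrt((-3 - 332*1/469 - 71/104) + 326760) = sqrt((-3 - 332/469 - 71/104) + 326760) = sqrt(-214155/48776 + 326760) = sqrt(15937831605/48776) = sqrt(194345918591370)/24388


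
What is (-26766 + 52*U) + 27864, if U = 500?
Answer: 27098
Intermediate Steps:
(-26766 + 52*U) + 27864 = (-26766 + 52*500) + 27864 = (-26766 + 26000) + 27864 = -766 + 27864 = 27098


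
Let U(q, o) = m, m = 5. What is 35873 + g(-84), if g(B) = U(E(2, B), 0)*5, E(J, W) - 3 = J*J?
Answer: 35898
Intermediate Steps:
E(J, W) = 3 + J**2 (E(J, W) = 3 + J*J = 3 + J**2)
U(q, o) = 5
g(B) = 25 (g(B) = 5*5 = 25)
35873 + g(-84) = 35873 + 25 = 35898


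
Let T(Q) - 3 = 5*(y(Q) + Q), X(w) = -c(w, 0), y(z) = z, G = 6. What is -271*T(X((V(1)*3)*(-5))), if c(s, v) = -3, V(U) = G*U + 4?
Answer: -8943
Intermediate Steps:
V(U) = 4 + 6*U (V(U) = 6*U + 4 = 4 + 6*U)
X(w) = 3 (X(w) = -1*(-3) = 3)
T(Q) = 3 + 10*Q (T(Q) = 3 + 5*(Q + Q) = 3 + 5*(2*Q) = 3 + 10*Q)
-271*T(X((V(1)*3)*(-5))) = -271*(3 + 10*3) = -271*(3 + 30) = -271*33 = -8943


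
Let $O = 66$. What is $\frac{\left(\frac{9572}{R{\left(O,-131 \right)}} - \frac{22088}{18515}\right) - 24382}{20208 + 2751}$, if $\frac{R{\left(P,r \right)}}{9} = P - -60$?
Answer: $- \frac{36555181288}{34431956685} \approx -1.0617$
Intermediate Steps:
$R{\left(P,r \right)} = 540 + 9 P$ ($R{\left(P,r \right)} = 9 \left(P - -60\right) = 9 \left(P + 60\right) = 9 \left(60 + P\right) = 540 + 9 P$)
$\frac{\left(\frac{9572}{R{\left(O,-131 \right)}} - \frac{22088}{18515}\right) - 24382}{20208 + 2751} = \frac{\left(\frac{9572}{540 + 9 \cdot 66} - \frac{22088}{18515}\right) - 24382}{20208 + 2751} = \frac{\left(\frac{9572}{540 + 594} - \frac{22088}{18515}\right) - 24382}{22959} = \left(\left(\frac{9572}{1134} - \frac{22088}{18515}\right) - 24382\right) \frac{1}{22959} = \left(\left(9572 \cdot \frac{1}{1134} - \frac{22088}{18515}\right) - 24382\right) \frac{1}{22959} = \left(\left(\frac{4786}{567} - \frac{22088}{18515}\right) - 24382\right) \frac{1}{22959} = \left(\frac{10869842}{1499715} - 24382\right) \frac{1}{22959} = \left(- \frac{36555181288}{1499715}\right) \frac{1}{22959} = - \frac{36555181288}{34431956685}$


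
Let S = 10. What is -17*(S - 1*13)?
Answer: 51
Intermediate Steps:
-17*(S - 1*13) = -17*(10 - 1*13) = -17*(10 - 13) = -17*(-3) = 51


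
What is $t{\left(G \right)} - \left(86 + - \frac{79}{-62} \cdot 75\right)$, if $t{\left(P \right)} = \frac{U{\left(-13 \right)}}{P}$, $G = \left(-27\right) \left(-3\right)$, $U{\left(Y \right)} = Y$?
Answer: $- \frac{912623}{5022} \approx -181.73$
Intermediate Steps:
$G = 81$
$t{\left(P \right)} = - \frac{13}{P}$
$t{\left(G \right)} - \left(86 + - \frac{79}{-62} \cdot 75\right) = - \frac{13}{81} - \left(86 + - \frac{79}{-62} \cdot 75\right) = \left(-13\right) \frac{1}{81} - \left(86 + \left(-79\right) \left(- \frac{1}{62}\right) 75\right) = - \frac{13}{81} - \left(86 + \frac{79}{62} \cdot 75\right) = - \frac{13}{81} - \left(86 + \frac{5925}{62}\right) = - \frac{13}{81} - \frac{11257}{62} = - \frac{912623}{5022}$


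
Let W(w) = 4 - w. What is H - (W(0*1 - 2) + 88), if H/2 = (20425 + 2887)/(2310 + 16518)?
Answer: -430802/4707 ≈ -91.524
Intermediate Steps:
H = 11656/4707 (H = 2*((20425 + 2887)/(2310 + 16518)) = 2*(23312/18828) = 2*(23312*(1/18828)) = 2*(5828/4707) = 11656/4707 ≈ 2.4763)
H - (W(0*1 - 2) + 88) = 11656/4707 - ((4 - (0*1 - 2)) + 88) = 11656/4707 - ((4 - (0 - 2)) + 88) = 11656/4707 - ((4 - 1*(-2)) + 88) = 11656/4707 - ((4 + 2) + 88) = 11656/4707 - (6 + 88) = 11656/4707 - 94 = -430802/4707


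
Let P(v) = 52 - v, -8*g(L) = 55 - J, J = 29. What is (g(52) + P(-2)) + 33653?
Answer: 134815/4 ≈ 33704.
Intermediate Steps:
g(L) = -13/4 (g(L) = -(55 - 1*29)/8 = -(55 - 29)/8 = -1/8*26 = -13/4)
(g(52) + P(-2)) + 33653 = (-13/4 + (52 - 1*(-2))) + 33653 = (-13/4 + (52 + 2)) + 33653 = (-13/4 + 54) + 33653 = 203/4 + 33653 = 134815/4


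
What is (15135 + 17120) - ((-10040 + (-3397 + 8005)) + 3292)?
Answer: 34395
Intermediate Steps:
(15135 + 17120) - ((-10040 + (-3397 + 8005)) + 3292) = 32255 - ((-10040 + 4608) + 3292) = 32255 - (-5432 + 3292) = 32255 - 1*(-2140) = 32255 + 2140 = 34395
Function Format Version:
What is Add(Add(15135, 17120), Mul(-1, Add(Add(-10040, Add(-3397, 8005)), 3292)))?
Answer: 34395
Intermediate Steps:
Add(Add(15135, 17120), Mul(-1, Add(Add(-10040, Add(-3397, 8005)), 3292))) = Add(32255, Mul(-1, Add(Add(-10040, 4608), 3292))) = Add(32255, Mul(-1, Add(-5432, 3292))) = Add(32255, Mul(-1, -2140)) = Add(32255, 2140) = 34395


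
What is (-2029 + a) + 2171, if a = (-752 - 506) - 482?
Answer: -1598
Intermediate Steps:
a = -1740 (a = -1258 - 482 = -1740)
(-2029 + a) + 2171 = (-2029 - 1740) + 2171 = -3769 + 2171 = -1598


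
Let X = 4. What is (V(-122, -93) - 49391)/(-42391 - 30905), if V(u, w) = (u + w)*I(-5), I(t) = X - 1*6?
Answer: 48961/73296 ≈ 0.66799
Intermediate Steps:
I(t) = -2 (I(t) = 4 - 1*6 = 4 - 6 = -2)
V(u, w) = -2*u - 2*w (V(u, w) = (u + w)*(-2) = -2*u - 2*w)
(V(-122, -93) - 49391)/(-42391 - 30905) = ((-2*(-122) - 2*(-93)) - 49391)/(-42391 - 30905) = ((244 + 186) - 49391)/(-73296) = (430 - 49391)*(-1/73296) = -48961*(-1/73296) = 48961/73296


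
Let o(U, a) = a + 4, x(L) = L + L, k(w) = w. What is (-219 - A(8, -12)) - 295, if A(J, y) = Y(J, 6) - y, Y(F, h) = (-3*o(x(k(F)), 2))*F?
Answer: -382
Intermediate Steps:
x(L) = 2*L
o(U, a) = 4 + a
Y(F, h) = -18*F (Y(F, h) = (-3*(4 + 2))*F = (-3*6)*F = -18*F)
A(J, y) = -y - 18*J (A(J, y) = -18*J - y = -y - 18*J)
(-219 - A(8, -12)) - 295 = (-219 - (-1*(-12) - 18*8)) - 295 = (-219 - (12 - 144)) - 295 = (-219 - 1*(-132)) - 295 = (-219 + 132) - 295 = -87 - 295 = -382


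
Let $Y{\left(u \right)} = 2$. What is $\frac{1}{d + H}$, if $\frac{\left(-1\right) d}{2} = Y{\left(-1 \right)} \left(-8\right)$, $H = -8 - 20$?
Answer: $\frac{1}{4} \approx 0.25$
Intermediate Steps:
$H = -28$ ($H = -8 - 20 = -28$)
$d = 32$ ($d = - 2 \cdot 2 \left(-8\right) = \left(-2\right) \left(-16\right) = 32$)
$\frac{1}{d + H} = \frac{1}{32 - 28} = \frac{1}{4}$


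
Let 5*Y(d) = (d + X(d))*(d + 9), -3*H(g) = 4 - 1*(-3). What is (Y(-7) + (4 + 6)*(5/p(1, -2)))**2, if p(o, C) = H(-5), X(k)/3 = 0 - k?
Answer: 306916/1225 ≈ 250.54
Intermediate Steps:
X(k) = -3*k (X(k) = 3*(0 - k) = 3*(-k) = -3*k)
H(g) = -7/3 (H(g) = -(4 - 1*(-3))/3 = -(4 + 3)/3 = -1/3*7 = -7/3)
p(o, C) = -7/3
Y(d) = -2*d*(9 + d)/5 (Y(d) = ((d - 3*d)*(d + 9))/5 = ((-2*d)*(9 + d))/5 = (-2*d*(9 + d))/5 = -2*d*(9 + d)/5)
(Y(-7) + (4 + 6)*(5/p(1, -2)))**2 = ((2/5)*(-7)*(-9 - 1*(-7)) + (4 + 6)*(5/(-7/3)))**2 = ((2/5)*(-7)*(-9 + 7) + 10*(5*(-3/7)))**2 = ((2/5)*(-7)*(-2) + 10*(-15/7))**2 = (28/5 - 150/7)**2 = (-554/35)**2 = 306916/1225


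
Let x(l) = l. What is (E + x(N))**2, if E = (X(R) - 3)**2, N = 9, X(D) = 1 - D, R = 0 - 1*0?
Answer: 169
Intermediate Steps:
R = 0 (R = 0 + 0 = 0)
E = 4 (E = ((1 - 1*0) - 3)**2 = ((1 + 0) - 3)**2 = (1 - 3)**2 = (-2)**2 = 4)
(E + x(N))**2 = (4 + 9)**2 = 13**2 = 169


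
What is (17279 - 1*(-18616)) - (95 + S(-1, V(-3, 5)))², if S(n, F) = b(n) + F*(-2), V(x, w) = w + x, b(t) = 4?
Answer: 26870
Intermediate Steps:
S(n, F) = 4 - 2*F (S(n, F) = 4 + F*(-2) = 4 - 2*F)
(17279 - 1*(-18616)) - (95 + S(-1, V(-3, 5)))² = (17279 - 1*(-18616)) - (95 + (4 - 2*(5 - 3)))² = (17279 + 18616) - (95 + (4 - 2*2))² = 35895 - (95 + (4 - 4))² = 35895 - (95 + 0)² = 35895 - 1*95² = 35895 - 1*9025 = 35895 - 9025 = 26870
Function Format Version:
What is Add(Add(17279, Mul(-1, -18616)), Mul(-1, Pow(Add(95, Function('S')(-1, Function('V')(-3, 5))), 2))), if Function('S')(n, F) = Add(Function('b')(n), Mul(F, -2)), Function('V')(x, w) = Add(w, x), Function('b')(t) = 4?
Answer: 26870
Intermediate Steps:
Function('S')(n, F) = Add(4, Mul(-2, F)) (Function('S')(n, F) = Add(4, Mul(F, -2)) = Add(4, Mul(-2, F)))
Add(Add(17279, Mul(-1, -18616)), Mul(-1, Pow(Add(95, Function('S')(-1, Function('V')(-3, 5))), 2))) = Add(Add(17279, Mul(-1, -18616)), Mul(-1, Pow(Add(95, Add(4, Mul(-2, Add(5, -3)))), 2))) = Add(Add(17279, 18616), Mul(-1, Pow(Add(95, Add(4, Mul(-2, 2))), 2))) = Add(35895, Mul(-1, Pow(Add(95, Add(4, -4)), 2))) = Add(35895, Mul(-1, Pow(Add(95, 0), 2))) = Add(35895, Mul(-1, Pow(95, 2))) = Add(35895, Mul(-1, 9025)) = Add(35895, -9025) = 26870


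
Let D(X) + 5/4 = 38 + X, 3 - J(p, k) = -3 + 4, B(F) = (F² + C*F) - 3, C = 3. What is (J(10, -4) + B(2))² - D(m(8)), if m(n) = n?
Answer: 145/4 ≈ 36.250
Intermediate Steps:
B(F) = -3 + F² + 3*F (B(F) = (F² + 3*F) - 3 = -3 + F² + 3*F)
J(p, k) = 2 (J(p, k) = 3 - (-3 + 4) = 3 - 1*1 = 3 - 1 = 2)
D(X) = 147/4 + X (D(X) = -5/4 + (38 + X) = 147/4 + X)
(J(10, -4) + B(2))² - D(m(8)) = (2 + (-3 + 2² + 3*2))² - (147/4 + 8) = (2 + (-3 + 4 + 6))² - 1*179/4 = (2 + 7)² - 179/4 = 9² - 179/4 = 81 - 179/4 = 145/4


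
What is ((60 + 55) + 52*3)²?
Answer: 73441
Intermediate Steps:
((60 + 55) + 52*3)² = (115 + 156)² = 271² = 73441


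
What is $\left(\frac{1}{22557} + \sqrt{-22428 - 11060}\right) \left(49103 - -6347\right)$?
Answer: $\frac{55450}{22557} + 221800 i \sqrt{2093} \approx 2.4582 + 1.0147 \cdot 10^{7} i$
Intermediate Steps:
$\left(\frac{1}{22557} + \sqrt{-22428 - 11060}\right) \left(49103 - -6347\right) = \left(\frac{1}{22557} + \sqrt{-33488}\right) \left(49103 + 6347\right) = \left(\frac{1}{22557} + 4 i \sqrt{2093}\right) 55450 = \frac{55450}{22557} + 221800 i \sqrt{2093}$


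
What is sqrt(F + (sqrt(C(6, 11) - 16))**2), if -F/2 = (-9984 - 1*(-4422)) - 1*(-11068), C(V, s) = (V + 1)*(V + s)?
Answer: I*sqrt(10909) ≈ 104.45*I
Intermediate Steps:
C(V, s) = (1 + V)*(V + s)
F = -11012 (F = -2*((-9984 - 1*(-4422)) - 1*(-11068)) = -2*((-9984 + 4422) + 11068) = -2*(-5562 + 11068) = -2*5506 = -11012)
sqrt(F + (sqrt(C(6, 11) - 16))**2) = sqrt(-11012 + (sqrt((6 + 11 + 6**2 + 6*11) - 16))**2) = sqrt(-11012 + (sqrt((6 + 11 + 36 + 66) - 16))**2) = sqrt(-11012 + (sqrt(119 - 16))**2) = sqrt(-11012 + (sqrt(103))**2) = sqrt(-11012 + 103) = sqrt(-10909) = I*sqrt(10909)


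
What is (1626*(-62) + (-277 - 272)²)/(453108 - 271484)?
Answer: 200589/181624 ≈ 1.1044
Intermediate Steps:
(1626*(-62) + (-277 - 272)²)/(453108 - 271484) = (-100812 + (-549)²)/181624 = (-100812 + 301401)*(1/181624) = 200589*(1/181624) = 200589/181624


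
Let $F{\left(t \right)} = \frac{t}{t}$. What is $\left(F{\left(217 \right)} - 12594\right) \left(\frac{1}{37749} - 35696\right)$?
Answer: $\frac{16968920199679}{37749} \approx 4.4952 \cdot 10^{8}$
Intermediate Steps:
$F{\left(t \right)} = 1$
$\left(F{\left(217 \right)} - 12594\right) \left(\frac{1}{37749} - 35696\right) = \left(1 - 12594\right) \left(\frac{1}{37749} - 35696\right) = - 12593 \left(\frac{1}{37749} - 35696\right) = \left(-12593\right) \left(- \frac{1347488303}{37749}\right) = \frac{16968920199679}{37749}$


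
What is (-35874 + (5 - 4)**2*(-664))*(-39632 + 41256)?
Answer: -59337712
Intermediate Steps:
(-35874 + (5 - 4)**2*(-664))*(-39632 + 41256) = (-35874 + 1**2*(-664))*1624 = (-35874 + 1*(-664))*1624 = (-35874 - 664)*1624 = -36538*1624 = -59337712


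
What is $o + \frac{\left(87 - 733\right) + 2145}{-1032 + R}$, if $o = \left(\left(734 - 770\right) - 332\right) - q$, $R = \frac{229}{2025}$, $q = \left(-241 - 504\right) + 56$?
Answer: $\frac{667716816}{2089571} \approx 319.55$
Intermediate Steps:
$q = -689$ ($q = -745 + 56 = -689$)
$R = \frac{229}{2025}$ ($R = 229 \cdot \frac{1}{2025} = \frac{229}{2025} \approx 0.11309$)
$o = 321$ ($o = \left(\left(734 - 770\right) - 332\right) - -689 = \left(-36 - 332\right) + 689 = -368 + 689 = 321$)
$o + \frac{\left(87 - 733\right) + 2145}{-1032 + R} = 321 + \frac{\left(87 - 733\right) + 2145}{-1032 + \frac{229}{2025}} = 321 + \frac{-646 + 2145}{- \frac{2089571}{2025}} = 321 + 1499 \left(- \frac{2025}{2089571}\right) = 321 - \frac{3035475}{2089571} = \frac{667716816}{2089571}$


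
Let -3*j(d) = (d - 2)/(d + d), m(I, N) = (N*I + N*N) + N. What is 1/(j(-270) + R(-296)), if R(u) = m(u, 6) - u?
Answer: -405/582458 ≈ -0.00069533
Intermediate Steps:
m(I, N) = N + N² + I*N (m(I, N) = (I*N + N²) + N = (N² + I*N) + N = N + N² + I*N)
j(d) = -(-2 + d)/(6*d) (j(d) = -(d - 2)/(3*(d + d)) = -(-2 + d)/(3*(2*d)) = -(-2 + d)*1/(2*d)/3 = -(-2 + d)/(6*d))
R(u) = 42 + 5*u (R(u) = 6*(1 + u + 6) - u = 6*(7 + u) - u = (42 + 6*u) - u = 42 + 5*u)
1/(j(-270) + R(-296)) = 1/((⅙)*(2 - 1*(-270))/(-270) + (42 + 5*(-296))) = 1/((⅙)*(-1/270)*(2 + 270) + (42 - 1480)) = 1/((⅙)*(-1/270)*272 - 1438) = 1/(-68/405 - 1438) = 1/(-582458/405) = -405/582458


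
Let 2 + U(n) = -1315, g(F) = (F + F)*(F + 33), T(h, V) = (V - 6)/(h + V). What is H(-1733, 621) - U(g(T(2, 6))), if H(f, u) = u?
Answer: 1938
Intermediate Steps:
T(h, V) = (-6 + V)/(V + h)
g(F) = 2*F*(33 + F) (g(F) = (2*F)*(33 + F) = 2*F*(33 + F))
U(n) = -1317 (U(n) = -2 - 1315 = -1317)
H(-1733, 621) - U(g(T(2, 6))) = 621 - 1*(-1317) = 621 + 1317 = 1938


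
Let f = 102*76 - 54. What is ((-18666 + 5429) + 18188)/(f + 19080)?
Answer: 4951/26778 ≈ 0.18489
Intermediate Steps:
f = 7698 (f = 7752 - 54 = 7698)
((-18666 + 5429) + 18188)/(f + 19080) = ((-18666 + 5429) + 18188)/(7698 + 19080) = (-13237 + 18188)/26778 = 4951*(1/26778) = 4951/26778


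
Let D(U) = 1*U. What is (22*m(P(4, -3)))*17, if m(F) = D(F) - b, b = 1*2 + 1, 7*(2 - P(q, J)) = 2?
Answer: -3366/7 ≈ -480.86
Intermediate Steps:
P(q, J) = 12/7 (P(q, J) = 2 - ⅐*2 = 2 - 2/7 = 12/7)
D(U) = U
b = 3 (b = 2 + 1 = 3)
m(F) = -3 + F (m(F) = F - 1*3 = F - 3 = -3 + F)
(22*m(P(4, -3)))*17 = (22*(-3 + 12/7))*17 = (22*(-9/7))*17 = -198/7*17 = -3366/7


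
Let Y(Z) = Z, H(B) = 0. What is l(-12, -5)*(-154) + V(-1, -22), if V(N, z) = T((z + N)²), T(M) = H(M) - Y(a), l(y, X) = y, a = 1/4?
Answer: 7391/4 ≈ 1847.8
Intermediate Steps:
a = ¼ ≈ 0.25000
T(M) = -¼ (T(M) = 0 - 1*¼ = 0 - ¼ = -¼)
V(N, z) = -¼
l(-12, -5)*(-154) + V(-1, -22) = -12*(-154) - ¼ = 1848 - ¼ = 7391/4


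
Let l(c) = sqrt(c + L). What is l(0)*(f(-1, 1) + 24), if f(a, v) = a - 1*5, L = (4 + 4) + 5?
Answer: 18*sqrt(13) ≈ 64.900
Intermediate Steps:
L = 13 (L = 8 + 5 = 13)
l(c) = sqrt(13 + c) (l(c) = sqrt(c + 13) = sqrt(13 + c))
f(a, v) = -5 + a (f(a, v) = a - 5 = -5 + a)
l(0)*(f(-1, 1) + 24) = sqrt(13 + 0)*((-5 - 1) + 24) = sqrt(13)*(-6 + 24) = sqrt(13)*18 = 18*sqrt(13)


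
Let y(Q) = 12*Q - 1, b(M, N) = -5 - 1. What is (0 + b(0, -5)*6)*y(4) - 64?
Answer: -1756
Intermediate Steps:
b(M, N) = -6
y(Q) = -1 + 12*Q
(0 + b(0, -5)*6)*y(4) - 64 = (0 - 6*6)*(-1 + 12*4) - 64 = (0 - 36)*(-1 + 48) - 64 = -36*47 - 64 = -1692 - 64 = -1756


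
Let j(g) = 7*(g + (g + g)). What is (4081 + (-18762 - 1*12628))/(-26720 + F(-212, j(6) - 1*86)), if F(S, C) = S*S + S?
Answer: -9103/6004 ≈ -1.5162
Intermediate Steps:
j(g) = 21*g (j(g) = 7*(g + 2*g) = 7*(3*g) = 21*g)
F(S, C) = S + S² (F(S, C) = S² + S = S + S²)
(4081 + (-18762 - 1*12628))/(-26720 + F(-212, j(6) - 1*86)) = (4081 + (-18762 - 1*12628))/(-26720 - 212*(1 - 212)) = (4081 + (-18762 - 12628))/(-26720 - 212*(-211)) = (4081 - 31390)/(-26720 + 44732) = -27309/18012 = -27309*1/18012 = -9103/6004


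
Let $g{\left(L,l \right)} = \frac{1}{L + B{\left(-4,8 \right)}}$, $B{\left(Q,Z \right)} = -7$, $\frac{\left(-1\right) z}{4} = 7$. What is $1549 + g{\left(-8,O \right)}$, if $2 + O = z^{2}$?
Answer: $\frac{23234}{15} \approx 1548.9$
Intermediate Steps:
$z = -28$ ($z = \left(-4\right) 7 = -28$)
$O = 782$ ($O = -2 + \left(-28\right)^{2} = -2 + 784 = 782$)
$g{\left(L,l \right)} = \frac{1}{-7 + L}$ ($g{\left(L,l \right)} = \frac{1}{L - 7} = \frac{1}{-7 + L}$)
$1549 + g{\left(-8,O \right)} = 1549 + \frac{1}{-7 - 8} = 1549 + \frac{1}{-15} = 1549 - \frac{1}{15} = \frac{23234}{15}$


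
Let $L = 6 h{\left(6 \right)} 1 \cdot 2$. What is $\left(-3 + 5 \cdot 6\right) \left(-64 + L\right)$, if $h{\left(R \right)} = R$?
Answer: $216$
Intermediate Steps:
$L = 72$ ($L = 6 \cdot 6 \cdot 1 \cdot 2 = 36 \cdot 2 = 72$)
$\left(-3 + 5 \cdot 6\right) \left(-64 + L\right) = \left(-3 + 5 \cdot 6\right) \left(-64 + 72\right) = \left(-3 + 30\right) 8 = 27 \cdot 8 = 216$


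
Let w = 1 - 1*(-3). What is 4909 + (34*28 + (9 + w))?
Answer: 5874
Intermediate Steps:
w = 4 (w = 1 + 3 = 4)
4909 + (34*28 + (9 + w)) = 4909 + (34*28 + (9 + 4)) = 4909 + (952 + 13) = 4909 + 965 = 5874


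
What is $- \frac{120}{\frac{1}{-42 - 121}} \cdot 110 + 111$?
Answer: $2151711$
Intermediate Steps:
$- \frac{120}{\frac{1}{-42 - 121}} \cdot 110 + 111 = - \frac{120}{\frac{1}{-163}} \cdot 110 + 111 = - \frac{120}{- \frac{1}{163}} \cdot 110 + 111 = \left(-120\right) \left(-163\right) 110 + 111 = 19560 \cdot 110 + 111 = 2151600 + 111 = 2151711$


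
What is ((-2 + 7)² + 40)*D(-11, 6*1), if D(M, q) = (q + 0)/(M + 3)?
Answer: -195/4 ≈ -48.750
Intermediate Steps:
D(M, q) = q/(3 + M)
((-2 + 7)² + 40)*D(-11, 6*1) = ((-2 + 7)² + 40)*((6*1)/(3 - 11)) = (5² + 40)*(6/(-8)) = (25 + 40)*(6*(-⅛)) = 65*(-¾) = -195/4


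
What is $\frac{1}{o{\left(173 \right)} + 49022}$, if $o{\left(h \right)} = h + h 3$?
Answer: $\frac{1}{49714} \approx 2.0115 \cdot 10^{-5}$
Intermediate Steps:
$o{\left(h \right)} = 4 h$ ($o{\left(h \right)} = h + 3 h = 4 h$)
$\frac{1}{o{\left(173 \right)} + 49022} = \frac{1}{4 \cdot 173 + 49022} = \frac{1}{692 + 49022} = \frac{1}{49714}$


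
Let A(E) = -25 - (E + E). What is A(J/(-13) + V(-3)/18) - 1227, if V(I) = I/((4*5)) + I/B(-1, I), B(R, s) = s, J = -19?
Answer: -2936741/2340 ≈ -1255.0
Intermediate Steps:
V(I) = 1 + I/20 (V(I) = I/((4*5)) + I/I = I/20 + 1 = 1 + I/20)
A(E) = -25 - 2*E
A(J/(-13) + V(-3)/18) - 1227 = (-25 - 2*(-19/(-13) + (1 + (1/20)*(-3))/18)) - 1227 = (-25 - 2*(-19*(-1/13) + (1 - 3/20)*(1/18))) - 1227 = (-25 - 2*(19/13 + (17/20)*(1/18))) - 1227 = (-25 - 2*(19/13 + 17/360)) - 1227 = (-25 - 2*7061/4680) - 1227 = (-25 - 7061/2340) - 1227 = -65561/2340 - 1227 = -2936741/2340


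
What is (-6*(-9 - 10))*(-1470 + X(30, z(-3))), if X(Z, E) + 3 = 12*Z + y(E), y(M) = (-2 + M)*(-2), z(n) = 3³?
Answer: -132582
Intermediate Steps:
z(n) = 27
y(M) = 4 - 2*M
X(Z, E) = 1 - 2*E + 12*Z (X(Z, E) = -3 + (12*Z + (4 - 2*E)) = -3 + (4 - 2*E + 12*Z) = 1 - 2*E + 12*Z)
(-6*(-9 - 10))*(-1470 + X(30, z(-3))) = (-6*(-9 - 10))*(-1470 + (1 - 2*27 + 12*30)) = (-6*(-19))*(-1470 + (1 - 54 + 360)) = 114*(-1470 + 307) = 114*(-1163) = -132582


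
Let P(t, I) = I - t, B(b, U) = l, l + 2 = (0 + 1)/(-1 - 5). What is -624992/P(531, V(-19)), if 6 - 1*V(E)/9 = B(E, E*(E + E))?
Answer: 1249984/915 ≈ 1366.1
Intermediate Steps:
l = -13/6 (l = -2 + (0 + 1)/(-1 - 5) = -2 + 1/(-6) = -2 + 1*(-⅙) = -2 - ⅙ = -13/6 ≈ -2.1667)
B(b, U) = -13/6
V(E) = 147/2 (V(E) = 54 - 9*(-13/6) = 54 + 39/2 = 147/2)
-624992/P(531, V(-19)) = -624992/(147/2 - 1*531) = -624992/(147/2 - 531) = -624992/(-915/2) = -624992*(-2/915) = 1249984/915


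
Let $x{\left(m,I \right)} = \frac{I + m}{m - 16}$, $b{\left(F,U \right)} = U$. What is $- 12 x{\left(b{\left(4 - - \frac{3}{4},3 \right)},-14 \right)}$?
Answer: $- \frac{132}{13} \approx -10.154$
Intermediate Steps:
$x{\left(m,I \right)} = \frac{I + m}{-16 + m}$
$- 12 x{\left(b{\left(4 - - \frac{3}{4},3 \right)},-14 \right)} = - 12 \frac{-14 + 3}{-16 + 3} = - 12 \frac{1}{-13} \left(-11\right) = - 12 \left(\left(- \frac{1}{13}\right) \left(-11\right)\right) = \left(-12\right) \frac{11}{13} = - \frac{132}{13}$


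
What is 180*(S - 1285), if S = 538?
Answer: -134460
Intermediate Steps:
180*(S - 1285) = 180*(538 - 1285) = 180*(-747) = -134460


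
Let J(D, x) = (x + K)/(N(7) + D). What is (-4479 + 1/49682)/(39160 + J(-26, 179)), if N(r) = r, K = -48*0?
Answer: -4227987863/36956502202 ≈ -0.11440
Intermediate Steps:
K = 0
J(D, x) = x/(7 + D) (J(D, x) = (x + 0)/(7 + D) = x/(7 + D))
(-4479 + 1/49682)/(39160 + J(-26, 179)) = (-4479 + 1/49682)/(39160 + 179/(7 - 26)) = (-4479 + 1/49682)/(39160 + 179/(-19)) = -222525677/(49682*(39160 + 179*(-1/19))) = -222525677/(49682*(39160 - 179/19)) = -222525677/(49682*743861/19) = -222525677/49682*19/743861 = -4227987863/36956502202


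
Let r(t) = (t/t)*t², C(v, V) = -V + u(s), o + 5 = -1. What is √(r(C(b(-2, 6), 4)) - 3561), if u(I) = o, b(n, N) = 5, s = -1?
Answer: I*√3461 ≈ 58.83*I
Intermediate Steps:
o = -6 (o = -5 - 1 = -6)
u(I) = -6
C(v, V) = -6 - V (C(v, V) = -V - 6 = -6 - V)
r(t) = t² (r(t) = 1*t² = t²)
√(r(C(b(-2, 6), 4)) - 3561) = √((-6 - 1*4)² - 3561) = √((-6 - 4)² - 3561) = √((-10)² - 3561) = √(100 - 3561) = √(-3461) = I*√3461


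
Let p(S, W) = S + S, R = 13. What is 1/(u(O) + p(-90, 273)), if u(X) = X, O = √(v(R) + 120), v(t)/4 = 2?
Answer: -45/8068 - √2/4034 ≈ -0.0059282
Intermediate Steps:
p(S, W) = 2*S
v(t) = 8 (v(t) = 4*2 = 8)
O = 8*√2 (O = √(8 + 120) = √128 = 8*√2 ≈ 11.314)
1/(u(O) + p(-90, 273)) = 1/(8*√2 + 2*(-90)) = 1/(8*√2 - 180) = 1/(-180 + 8*√2)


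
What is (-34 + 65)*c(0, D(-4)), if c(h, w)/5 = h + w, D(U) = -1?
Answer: -155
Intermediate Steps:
c(h, w) = 5*h + 5*w (c(h, w) = 5*(h + w) = 5*h + 5*w)
(-34 + 65)*c(0, D(-4)) = (-34 + 65)*(5*0 + 5*(-1)) = 31*(0 - 5) = 31*(-5) = -155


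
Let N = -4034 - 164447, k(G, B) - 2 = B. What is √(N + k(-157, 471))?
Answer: 2*I*√42002 ≈ 409.89*I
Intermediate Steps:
k(G, B) = 2 + B
N = -168481
√(N + k(-157, 471)) = √(-168481 + (2 + 471)) = √(-168481 + 473) = √(-168008) = 2*I*√42002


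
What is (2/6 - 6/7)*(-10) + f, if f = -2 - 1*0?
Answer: 68/21 ≈ 3.2381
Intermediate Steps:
f = -2 (f = -2 + 0 = -2)
(2/6 - 6/7)*(-10) + f = (2/6 - 6/7)*(-10) - 2 = (2*(⅙) - 6*⅐)*(-10) - 2 = (⅓ - 6/7)*(-10) - 2 = -11/21*(-10) - 2 = 110/21 - 2 = 68/21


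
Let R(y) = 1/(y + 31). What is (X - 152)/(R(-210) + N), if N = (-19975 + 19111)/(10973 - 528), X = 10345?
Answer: -19057393415/165101 ≈ -1.1543e+5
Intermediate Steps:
N = -864/10445 ≈ -0.082719
R(y) = 1/(31 + y)
(X - 152)/(R(-210) + N) = (10345 - 152)/(1/(31 - 210) - 864/10445) = 10193/(1/(-179) - 864/10445) = 10193/(-1/179 - 864/10445) = 10193/(-165101/1869655) = 10193*(-1869655/165101) = -19057393415/165101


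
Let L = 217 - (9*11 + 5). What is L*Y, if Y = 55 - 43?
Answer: 1356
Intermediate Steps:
Y = 12
L = 113 (L = 217 - (99 + 5) = 217 - 1*104 = 217 - 104 = 113)
L*Y = 113*12 = 1356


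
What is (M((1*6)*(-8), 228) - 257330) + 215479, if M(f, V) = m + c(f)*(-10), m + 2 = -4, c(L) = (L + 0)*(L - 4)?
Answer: -66817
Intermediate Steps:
c(L) = L*(-4 + L)
m = -6 (m = -2 - 4 = -6)
M(f, V) = -6 - 10*f*(-4 + f) (M(f, V) = -6 + (f*(-4 + f))*(-10) = -6 - 10*f*(-4 + f))
(M((1*6)*(-8), 228) - 257330) + 215479 = ((-6 - 10*((1*6)*(-8))² + 40*((1*6)*(-8))) - 257330) + 215479 = ((-6 - 10*(6*(-8))² + 40*(6*(-8))) - 257330) + 215479 = ((-6 - 10*(-48)² + 40*(-48)) - 257330) + 215479 = ((-6 - 10*2304 - 1920) - 257330) + 215479 = ((-6 - 23040 - 1920) - 257330) + 215479 = (-24966 - 257330) + 215479 = -282296 + 215479 = -66817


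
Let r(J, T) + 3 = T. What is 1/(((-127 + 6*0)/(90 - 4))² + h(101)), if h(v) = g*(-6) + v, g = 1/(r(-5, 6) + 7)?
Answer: 36980/3793437 ≈ 0.0097484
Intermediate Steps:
r(J, T) = -3 + T
g = ⅒ (g = 1/((-3 + 6) + 7) = 1/(3 + 7) = 1/10 = ⅒ ≈ 0.10000)
h(v) = -⅗ + v (h(v) = (⅒)*(-6) + v = -⅗ + v)
1/(((-127 + 6*0)/(90 - 4))² + h(101)) = 1/(((-127 + 6*0)/(90 - 4))² + (-⅗ + 101)) = 1/(((-127 + 0)/86)² + 502/5) = 1/((-127*1/86)² + 502/5) = 1/((-127/86)² + 502/5) = 1/(16129/7396 + 502/5) = 1/(3793437/36980) = 36980/3793437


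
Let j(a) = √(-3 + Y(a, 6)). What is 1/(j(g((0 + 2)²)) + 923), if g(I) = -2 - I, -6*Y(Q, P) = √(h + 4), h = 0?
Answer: 2769/2555797 - I*√30/2555797 ≈ 0.0010834 - 2.1431e-6*I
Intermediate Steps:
Y(Q, P) = -⅓ (Y(Q, P) = -√(0 + 4)/6 = -√4/6 = -⅙*2 = -⅓)
j(a) = I*√30/3 (j(a) = √(-3 - ⅓) = √(-10/3) = I*√30/3)
1/(j(g((0 + 2)²)) + 923) = 1/(I*√30/3 + 923) = 1/(923 + I*√30/3)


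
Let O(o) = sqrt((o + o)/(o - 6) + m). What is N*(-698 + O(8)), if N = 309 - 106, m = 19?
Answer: -141694 + 609*sqrt(3) ≈ -1.4064e+5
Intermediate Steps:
N = 203
O(o) = sqrt(19 + 2*o/(-6 + o)) (O(o) = sqrt((o + o)/(o - 6) + 19) = sqrt((2*o)/(-6 + o) + 19) = sqrt(2*o/(-6 + o) + 19) = sqrt(19 + 2*o/(-6 + o)))
N*(-698 + O(8)) = 203*(-698 + sqrt(3)*sqrt((-38 + 7*8)/(-6 + 8))) = 203*(-698 + sqrt(3)*sqrt((-38 + 56)/2)) = 203*(-698 + sqrt(3)*sqrt((1/2)*18)) = 203*(-698 + sqrt(3)*sqrt(9)) = 203*(-698 + sqrt(3)*3) = 203*(-698 + 3*sqrt(3)) = -141694 + 609*sqrt(3)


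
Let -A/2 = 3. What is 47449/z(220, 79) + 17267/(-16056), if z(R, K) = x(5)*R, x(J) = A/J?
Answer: -15966659/88308 ≈ -180.81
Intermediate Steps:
A = -6 (A = -2*3 = -6)
x(J) = -6/J
z(R, K) = -6*R/5 (z(R, K) = (-6/5)*R = (-6*1/5)*R = -6*R/5)
47449/z(220, 79) + 17267/(-16056) = 47449/((-6/5*220)) + 17267/(-16056) = 47449/(-264) + 17267*(-1/16056) = 47449*(-1/264) - 17267/16056 = -47449/264 - 17267/16056 = -15966659/88308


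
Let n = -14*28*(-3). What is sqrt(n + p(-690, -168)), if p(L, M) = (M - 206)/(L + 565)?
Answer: sqrt(736870)/25 ≈ 34.336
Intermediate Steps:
p(L, M) = (-206 + M)/(565 + L)
n = 1176 (n = -392*(-3) = 1176)
sqrt(n + p(-690, -168)) = sqrt(1176 + (-206 - 168)/(565 - 690)) = sqrt(1176 - 374/(-125)) = sqrt(1176 - 1/125*(-374)) = sqrt(1176 + 374/125) = sqrt(147374/125) = sqrt(736870)/25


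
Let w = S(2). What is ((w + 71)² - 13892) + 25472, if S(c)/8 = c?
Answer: 19149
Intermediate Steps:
S(c) = 8*c
w = 16 (w = 8*2 = 16)
((w + 71)² - 13892) + 25472 = ((16 + 71)² - 13892) + 25472 = (87² - 13892) + 25472 = (7569 - 13892) + 25472 = -6323 + 25472 = 19149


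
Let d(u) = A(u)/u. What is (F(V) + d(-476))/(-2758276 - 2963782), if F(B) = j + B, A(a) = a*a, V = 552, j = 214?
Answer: -145/2861029 ≈ -5.0681e-5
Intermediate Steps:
A(a) = a²
d(u) = u (d(u) = u²/u = u)
F(B) = 214 + B
(F(V) + d(-476))/(-2758276 - 2963782) = ((214 + 552) - 476)/(-2758276 - 2963782) = (766 - 476)/(-5722058) = 290*(-1/5722058) = -145/2861029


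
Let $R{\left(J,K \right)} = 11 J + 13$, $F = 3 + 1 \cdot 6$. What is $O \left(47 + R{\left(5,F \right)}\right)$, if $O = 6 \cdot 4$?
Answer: $2760$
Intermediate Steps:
$F = 9$ ($F = 3 + 6 = 9$)
$R{\left(J,K \right)} = 13 + 11 J$
$O = 24$
$O \left(47 + R{\left(5,F \right)}\right) = 24 \left(47 + \left(13 + 11 \cdot 5\right)\right) = 24 \left(47 + \left(13 + 55\right)\right) = 24 \left(47 + 68\right) = 24 \cdot 115 = 2760$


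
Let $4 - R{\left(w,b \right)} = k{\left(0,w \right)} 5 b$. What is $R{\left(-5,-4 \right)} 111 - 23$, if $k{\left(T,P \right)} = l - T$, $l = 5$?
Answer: $11521$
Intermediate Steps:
$k{\left(T,P \right)} = 5 - T$
$R{\left(w,b \right)} = 4 - 25 b$ ($R{\left(w,b \right)} = 4 - \left(5 - 0\right) 5 b = 4 - \left(5 + 0\right) 5 b = 4 - 5 \cdot 5 b = 4 - 25 b$)
$R{\left(-5,-4 \right)} 111 - 23 = \left(4 - -100\right) 111 - 23 = \left(4 + 100\right) 111 - 23 = 104 \cdot 111 - 23 = 11544 - 23 = 11521$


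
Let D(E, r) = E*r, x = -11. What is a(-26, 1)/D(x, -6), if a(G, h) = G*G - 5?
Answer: 61/6 ≈ 10.167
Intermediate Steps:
a(G, h) = -5 + G**2 (a(G, h) = G**2 - 5 = -5 + G**2)
a(-26, 1)/D(x, -6) = (-5 + (-26)**2)/((-11*(-6))) = (-5 + 676)/66 = 671*(1/66) = 61/6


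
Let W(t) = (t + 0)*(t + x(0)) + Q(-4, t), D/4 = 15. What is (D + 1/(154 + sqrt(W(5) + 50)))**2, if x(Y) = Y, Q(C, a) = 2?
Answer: 26131496469/7257173 - 36844*sqrt(77)/7257173 ≈ 3600.7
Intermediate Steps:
D = 60 (D = 4*15 = 60)
W(t) = 2 + t**2 (W(t) = (t + 0)*(t + 0) + 2 = t*t + 2 = t**2 + 2 = 2 + t**2)
(D + 1/(154 + sqrt(W(5) + 50)))**2 = (60 + 1/(154 + sqrt((2 + 5**2) + 50)))**2 = (60 + 1/(154 + sqrt((2 + 25) + 50)))**2 = (60 + 1/(154 + sqrt(27 + 50)))**2 = (60 + 1/(154 + sqrt(77)))**2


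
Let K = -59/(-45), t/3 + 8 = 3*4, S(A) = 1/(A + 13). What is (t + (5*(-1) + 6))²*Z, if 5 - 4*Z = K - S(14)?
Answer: 85007/540 ≈ 157.42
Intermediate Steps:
S(A) = 1/(13 + A)
t = 12 (t = -24 + 3*(3*4) = -24 + 3*12 = -24 + 36 = 12)
K = 59/45 (K = -59*(-1/45) = 59/45 ≈ 1.3111)
Z = 503/540 (Z = 5/4 - (59/45 - 1/(13 + 14))/4 = 5/4 - (59/45 - 1/27)/4 = 5/4 - ¼*172/135 = 5/4 - 43/135 = 503/540 ≈ 0.93148)
(t + (5*(-1) + 6))²*Z = (12 + (5*(-1) + 6))²*(503/540) = (12 + (-5 + 6))²*(503/540) = (12 + 1)²*(503/540) = 13²*(503/540) = 169*(503/540) = 85007/540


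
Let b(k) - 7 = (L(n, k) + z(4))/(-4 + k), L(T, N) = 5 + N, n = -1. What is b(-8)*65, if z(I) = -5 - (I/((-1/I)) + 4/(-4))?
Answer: 1625/4 ≈ 406.25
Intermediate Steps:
z(I) = -4 + I² (z(I) = -5 - (I*(-I) + 4*(-¼)) = -5 - (-I² - 1) = -5 - (-1 - I²) = -5 + (1 + I²) = -4 + I²)
b(k) = 7 + (17 + k)/(-4 + k) (b(k) = 7 + ((5 + k) + (-4 + 4²))/(-4 + k) = 7 + ((5 + k) + (-4 + 16))/(-4 + k) = 7 + ((5 + k) + 12)/(-4 + k) = 7 + (17 + k)/(-4 + k))
b(-8)*65 = ((-11 + 8*(-8))/(-4 - 8))*65 = ((-11 - 64)/(-12))*65 = -1/12*(-75)*65 = (25/4)*65 = 1625/4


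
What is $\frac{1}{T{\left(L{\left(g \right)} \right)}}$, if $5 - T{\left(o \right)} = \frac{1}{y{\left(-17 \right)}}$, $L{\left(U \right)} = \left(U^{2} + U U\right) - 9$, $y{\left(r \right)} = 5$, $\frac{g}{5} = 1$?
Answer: $\frac{5}{24} \approx 0.20833$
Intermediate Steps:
$g = 5$ ($g = 5 \cdot 1 = 5$)
$L{\left(U \right)} = -9 + 2 U^{2}$ ($L{\left(U \right)} = \left(U^{2} + U^{2}\right) - 9 = 2 U^{2} - 9 = -9 + 2 U^{2}$)
$T{\left(o \right)} = \frac{24}{5}$ ($T{\left(o \right)} = 5 - \frac{1}{5} = \frac{24}{5}$)
$\frac{1}{T{\left(L{\left(g \right)} \right)}} = \frac{1}{\frac{24}{5}} = \frac{5}{24}$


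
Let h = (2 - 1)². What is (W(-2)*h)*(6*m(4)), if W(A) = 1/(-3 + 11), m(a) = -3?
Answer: -9/4 ≈ -2.2500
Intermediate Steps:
W(A) = ⅛ (W(A) = 1/8 = ⅛)
h = 1 (h = 1² = 1)
(W(-2)*h)*(6*m(4)) = ((⅛)*1)*(6*(-3)) = (⅛)*(-18) = -9/4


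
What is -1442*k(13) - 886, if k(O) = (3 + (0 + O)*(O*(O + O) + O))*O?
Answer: -85595122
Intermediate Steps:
k(O) = O*(3 + O*(O + 2*O**2)) (k(O) = (3 + O*(O*(2*O) + O))*O = (3 + O*(2*O**2 + O))*O = (3 + O*(O + 2*O**2))*O = O*(3 + O*(O + 2*O**2)))
-1442*k(13) - 886 = -18746*(3 + 13**2 + 2*13**3) - 886 = -18746*(3 + 169 + 2*2197) - 886 = -18746*(3 + 169 + 4394) - 886 = -18746*4566 - 886 = -1442*59358 - 886 = -85594236 - 886 = -85595122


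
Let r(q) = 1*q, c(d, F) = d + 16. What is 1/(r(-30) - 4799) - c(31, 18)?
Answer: -226964/4829 ≈ -47.000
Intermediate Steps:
c(d, F) = 16 + d
r(q) = q
1/(r(-30) - 4799) - c(31, 18) = 1/(-30 - 4799) - (16 + 31) = 1/(-4829) - 1*47 = -1/4829 - 47 = -226964/4829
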